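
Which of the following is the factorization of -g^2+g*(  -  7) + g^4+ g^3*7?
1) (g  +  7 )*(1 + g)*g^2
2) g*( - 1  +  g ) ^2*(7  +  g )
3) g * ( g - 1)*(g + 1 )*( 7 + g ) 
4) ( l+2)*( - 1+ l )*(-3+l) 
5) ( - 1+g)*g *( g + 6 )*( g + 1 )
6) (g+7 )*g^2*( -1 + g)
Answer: 3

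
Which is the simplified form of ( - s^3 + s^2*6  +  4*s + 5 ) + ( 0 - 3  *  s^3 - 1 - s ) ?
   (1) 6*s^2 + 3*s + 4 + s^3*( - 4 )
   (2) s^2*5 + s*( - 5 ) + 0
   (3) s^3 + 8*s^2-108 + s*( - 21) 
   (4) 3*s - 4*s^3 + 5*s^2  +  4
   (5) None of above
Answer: 1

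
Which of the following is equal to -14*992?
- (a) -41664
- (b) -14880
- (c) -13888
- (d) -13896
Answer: c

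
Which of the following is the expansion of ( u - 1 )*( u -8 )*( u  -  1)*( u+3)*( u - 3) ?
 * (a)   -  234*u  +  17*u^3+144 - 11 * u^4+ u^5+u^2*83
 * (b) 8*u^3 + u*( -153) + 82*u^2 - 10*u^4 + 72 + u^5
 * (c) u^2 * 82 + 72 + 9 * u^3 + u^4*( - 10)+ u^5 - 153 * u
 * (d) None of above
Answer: b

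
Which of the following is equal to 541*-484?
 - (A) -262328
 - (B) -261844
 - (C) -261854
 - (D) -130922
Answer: B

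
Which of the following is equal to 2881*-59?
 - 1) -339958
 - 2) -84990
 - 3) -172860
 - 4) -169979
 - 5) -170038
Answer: 4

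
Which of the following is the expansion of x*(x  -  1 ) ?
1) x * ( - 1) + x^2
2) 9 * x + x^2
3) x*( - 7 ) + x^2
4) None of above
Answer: 1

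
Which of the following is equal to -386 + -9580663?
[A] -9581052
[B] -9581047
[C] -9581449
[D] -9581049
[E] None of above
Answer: D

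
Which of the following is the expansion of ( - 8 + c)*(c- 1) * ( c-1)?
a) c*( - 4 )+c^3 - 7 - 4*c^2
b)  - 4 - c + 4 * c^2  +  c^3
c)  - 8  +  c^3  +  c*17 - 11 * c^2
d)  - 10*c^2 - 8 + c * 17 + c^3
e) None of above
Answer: d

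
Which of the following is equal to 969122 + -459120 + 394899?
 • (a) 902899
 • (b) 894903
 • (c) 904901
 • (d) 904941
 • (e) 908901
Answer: c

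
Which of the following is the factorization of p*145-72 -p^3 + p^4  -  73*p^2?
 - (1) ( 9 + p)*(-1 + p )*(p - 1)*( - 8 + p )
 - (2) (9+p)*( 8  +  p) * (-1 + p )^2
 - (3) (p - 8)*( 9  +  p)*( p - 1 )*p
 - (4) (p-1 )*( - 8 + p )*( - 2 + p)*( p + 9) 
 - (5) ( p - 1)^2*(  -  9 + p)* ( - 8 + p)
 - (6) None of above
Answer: 1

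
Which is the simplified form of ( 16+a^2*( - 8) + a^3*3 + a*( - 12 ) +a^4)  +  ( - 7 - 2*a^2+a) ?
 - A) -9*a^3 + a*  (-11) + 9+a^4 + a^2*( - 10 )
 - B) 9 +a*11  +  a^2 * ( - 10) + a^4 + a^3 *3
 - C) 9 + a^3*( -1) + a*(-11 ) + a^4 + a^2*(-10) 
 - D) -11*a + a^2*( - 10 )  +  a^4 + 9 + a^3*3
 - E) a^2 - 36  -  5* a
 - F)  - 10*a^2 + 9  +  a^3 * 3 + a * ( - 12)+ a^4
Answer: D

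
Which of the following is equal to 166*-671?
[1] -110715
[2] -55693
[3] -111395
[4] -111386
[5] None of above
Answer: 4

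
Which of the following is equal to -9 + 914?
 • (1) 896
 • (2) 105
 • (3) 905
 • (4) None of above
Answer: 3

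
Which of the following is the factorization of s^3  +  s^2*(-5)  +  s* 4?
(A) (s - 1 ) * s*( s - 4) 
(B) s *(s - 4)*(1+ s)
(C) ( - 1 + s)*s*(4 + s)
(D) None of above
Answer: A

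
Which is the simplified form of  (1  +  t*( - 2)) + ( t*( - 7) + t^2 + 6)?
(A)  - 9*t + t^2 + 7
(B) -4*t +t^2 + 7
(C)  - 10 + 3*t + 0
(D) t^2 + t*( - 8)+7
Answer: A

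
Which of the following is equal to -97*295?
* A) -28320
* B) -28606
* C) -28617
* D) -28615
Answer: D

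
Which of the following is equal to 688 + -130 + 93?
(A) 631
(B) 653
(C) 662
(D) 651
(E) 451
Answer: D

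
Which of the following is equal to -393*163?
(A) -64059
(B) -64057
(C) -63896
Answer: A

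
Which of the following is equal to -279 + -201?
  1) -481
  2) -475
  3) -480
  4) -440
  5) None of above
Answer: 3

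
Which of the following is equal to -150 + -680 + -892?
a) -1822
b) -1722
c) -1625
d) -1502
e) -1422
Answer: b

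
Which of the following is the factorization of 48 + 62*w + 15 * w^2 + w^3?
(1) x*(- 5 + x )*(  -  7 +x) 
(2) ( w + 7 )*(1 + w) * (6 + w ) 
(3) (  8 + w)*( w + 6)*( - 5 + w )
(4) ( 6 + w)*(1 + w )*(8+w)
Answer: 4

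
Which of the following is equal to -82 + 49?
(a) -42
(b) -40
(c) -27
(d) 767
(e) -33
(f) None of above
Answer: e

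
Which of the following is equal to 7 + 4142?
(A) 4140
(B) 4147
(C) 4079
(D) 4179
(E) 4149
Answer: E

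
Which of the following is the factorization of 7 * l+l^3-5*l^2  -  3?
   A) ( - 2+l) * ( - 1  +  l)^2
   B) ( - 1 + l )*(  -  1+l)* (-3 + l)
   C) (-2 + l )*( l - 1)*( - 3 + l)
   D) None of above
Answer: B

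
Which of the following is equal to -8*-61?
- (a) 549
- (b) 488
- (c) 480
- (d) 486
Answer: b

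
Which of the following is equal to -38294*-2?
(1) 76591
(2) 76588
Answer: 2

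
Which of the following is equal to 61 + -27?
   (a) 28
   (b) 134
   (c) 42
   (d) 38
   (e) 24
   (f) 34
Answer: f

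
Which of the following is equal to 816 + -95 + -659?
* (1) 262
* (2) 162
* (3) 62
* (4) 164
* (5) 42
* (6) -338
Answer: 3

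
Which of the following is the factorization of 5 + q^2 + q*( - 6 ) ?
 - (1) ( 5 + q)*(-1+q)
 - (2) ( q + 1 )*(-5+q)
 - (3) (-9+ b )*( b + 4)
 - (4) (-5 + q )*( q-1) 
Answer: 4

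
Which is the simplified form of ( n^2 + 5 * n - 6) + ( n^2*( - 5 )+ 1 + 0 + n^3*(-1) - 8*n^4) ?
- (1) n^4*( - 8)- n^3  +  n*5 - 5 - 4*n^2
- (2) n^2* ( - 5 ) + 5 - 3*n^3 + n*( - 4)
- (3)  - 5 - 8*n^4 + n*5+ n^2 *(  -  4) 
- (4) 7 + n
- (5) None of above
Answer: 1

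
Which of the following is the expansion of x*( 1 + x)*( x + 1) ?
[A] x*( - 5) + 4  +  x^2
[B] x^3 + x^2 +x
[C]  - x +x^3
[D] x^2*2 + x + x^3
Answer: D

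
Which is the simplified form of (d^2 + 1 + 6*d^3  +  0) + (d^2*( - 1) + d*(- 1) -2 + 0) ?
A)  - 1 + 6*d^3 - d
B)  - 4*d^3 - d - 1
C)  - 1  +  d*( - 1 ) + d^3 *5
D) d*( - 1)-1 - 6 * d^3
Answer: A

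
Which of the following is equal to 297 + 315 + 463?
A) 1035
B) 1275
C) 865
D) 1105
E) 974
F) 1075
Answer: F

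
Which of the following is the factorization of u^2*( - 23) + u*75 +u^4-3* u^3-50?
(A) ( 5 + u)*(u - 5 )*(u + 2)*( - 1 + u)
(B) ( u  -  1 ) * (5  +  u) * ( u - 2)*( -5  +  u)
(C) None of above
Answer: B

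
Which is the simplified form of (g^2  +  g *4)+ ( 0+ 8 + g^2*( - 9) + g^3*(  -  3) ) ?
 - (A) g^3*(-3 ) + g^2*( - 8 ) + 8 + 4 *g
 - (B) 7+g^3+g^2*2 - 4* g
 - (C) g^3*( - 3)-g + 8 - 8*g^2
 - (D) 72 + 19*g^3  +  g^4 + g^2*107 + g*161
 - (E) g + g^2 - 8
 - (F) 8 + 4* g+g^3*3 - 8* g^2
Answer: A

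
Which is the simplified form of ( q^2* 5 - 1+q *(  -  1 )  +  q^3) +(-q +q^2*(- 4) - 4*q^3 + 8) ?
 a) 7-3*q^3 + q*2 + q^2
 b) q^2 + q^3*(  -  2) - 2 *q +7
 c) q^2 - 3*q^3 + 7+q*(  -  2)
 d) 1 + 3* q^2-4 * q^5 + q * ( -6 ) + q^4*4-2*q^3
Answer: c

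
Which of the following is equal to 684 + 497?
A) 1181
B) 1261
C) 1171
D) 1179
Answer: A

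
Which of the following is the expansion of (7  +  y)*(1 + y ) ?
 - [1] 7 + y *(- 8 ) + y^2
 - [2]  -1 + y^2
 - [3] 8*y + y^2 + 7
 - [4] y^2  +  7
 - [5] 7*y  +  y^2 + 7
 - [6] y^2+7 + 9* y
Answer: 3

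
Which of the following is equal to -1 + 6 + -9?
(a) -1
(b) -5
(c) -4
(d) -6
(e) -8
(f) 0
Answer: c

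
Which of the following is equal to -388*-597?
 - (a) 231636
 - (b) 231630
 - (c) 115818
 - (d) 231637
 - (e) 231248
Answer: a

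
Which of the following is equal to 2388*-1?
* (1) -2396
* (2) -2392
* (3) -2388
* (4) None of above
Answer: 3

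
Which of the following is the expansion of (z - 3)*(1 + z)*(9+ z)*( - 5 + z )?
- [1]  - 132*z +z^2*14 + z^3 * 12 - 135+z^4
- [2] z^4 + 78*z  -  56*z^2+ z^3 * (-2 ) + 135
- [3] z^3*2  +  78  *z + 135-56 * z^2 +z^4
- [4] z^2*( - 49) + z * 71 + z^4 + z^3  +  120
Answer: 3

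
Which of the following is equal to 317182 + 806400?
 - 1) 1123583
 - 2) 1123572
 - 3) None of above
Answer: 3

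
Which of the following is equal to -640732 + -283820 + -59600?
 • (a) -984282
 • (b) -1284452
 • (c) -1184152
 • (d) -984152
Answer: d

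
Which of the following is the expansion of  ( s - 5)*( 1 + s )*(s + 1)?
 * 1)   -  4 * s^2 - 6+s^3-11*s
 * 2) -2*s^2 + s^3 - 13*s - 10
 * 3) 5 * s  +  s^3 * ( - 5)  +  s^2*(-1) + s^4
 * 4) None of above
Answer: 4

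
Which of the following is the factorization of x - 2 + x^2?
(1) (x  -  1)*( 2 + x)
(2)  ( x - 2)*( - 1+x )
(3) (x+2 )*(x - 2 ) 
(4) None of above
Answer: 1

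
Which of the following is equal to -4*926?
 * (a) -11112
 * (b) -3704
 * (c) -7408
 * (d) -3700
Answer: b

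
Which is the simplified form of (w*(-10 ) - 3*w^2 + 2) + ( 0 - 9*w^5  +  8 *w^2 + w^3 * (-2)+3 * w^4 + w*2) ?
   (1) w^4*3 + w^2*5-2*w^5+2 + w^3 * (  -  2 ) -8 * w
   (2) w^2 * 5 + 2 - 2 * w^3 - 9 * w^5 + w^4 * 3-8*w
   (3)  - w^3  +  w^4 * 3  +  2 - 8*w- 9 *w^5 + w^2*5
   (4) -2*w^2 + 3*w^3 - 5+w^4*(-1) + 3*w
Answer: 2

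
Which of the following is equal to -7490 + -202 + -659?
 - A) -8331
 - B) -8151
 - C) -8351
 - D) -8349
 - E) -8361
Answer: C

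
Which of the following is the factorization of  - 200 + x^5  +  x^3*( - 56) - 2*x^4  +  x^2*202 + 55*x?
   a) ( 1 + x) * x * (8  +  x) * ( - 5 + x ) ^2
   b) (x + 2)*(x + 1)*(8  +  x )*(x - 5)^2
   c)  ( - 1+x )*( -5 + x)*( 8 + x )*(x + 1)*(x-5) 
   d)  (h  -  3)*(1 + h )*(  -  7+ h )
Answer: c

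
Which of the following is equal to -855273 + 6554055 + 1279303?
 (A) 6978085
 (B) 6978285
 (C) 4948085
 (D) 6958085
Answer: A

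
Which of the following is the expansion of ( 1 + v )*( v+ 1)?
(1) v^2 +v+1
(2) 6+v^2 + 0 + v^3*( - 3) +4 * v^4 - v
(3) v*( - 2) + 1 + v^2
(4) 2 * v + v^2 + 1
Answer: 4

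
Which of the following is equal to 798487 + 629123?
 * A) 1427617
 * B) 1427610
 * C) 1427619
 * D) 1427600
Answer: B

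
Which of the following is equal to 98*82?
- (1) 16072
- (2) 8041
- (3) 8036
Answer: 3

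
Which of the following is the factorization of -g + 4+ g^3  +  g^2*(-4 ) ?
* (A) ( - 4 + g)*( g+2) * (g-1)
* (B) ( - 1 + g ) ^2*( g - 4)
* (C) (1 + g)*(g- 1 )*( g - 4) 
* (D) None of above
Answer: C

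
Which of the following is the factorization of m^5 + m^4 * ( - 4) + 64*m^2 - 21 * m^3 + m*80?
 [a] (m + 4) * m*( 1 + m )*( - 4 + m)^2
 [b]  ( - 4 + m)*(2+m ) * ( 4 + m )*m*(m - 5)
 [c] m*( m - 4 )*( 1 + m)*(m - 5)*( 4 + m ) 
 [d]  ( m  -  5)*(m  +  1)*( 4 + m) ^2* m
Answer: c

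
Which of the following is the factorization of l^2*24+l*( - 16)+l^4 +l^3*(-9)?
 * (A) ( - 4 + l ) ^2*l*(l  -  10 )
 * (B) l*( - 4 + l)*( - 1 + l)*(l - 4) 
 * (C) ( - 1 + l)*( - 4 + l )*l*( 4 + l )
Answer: B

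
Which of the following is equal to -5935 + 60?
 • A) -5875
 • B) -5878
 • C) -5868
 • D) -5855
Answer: A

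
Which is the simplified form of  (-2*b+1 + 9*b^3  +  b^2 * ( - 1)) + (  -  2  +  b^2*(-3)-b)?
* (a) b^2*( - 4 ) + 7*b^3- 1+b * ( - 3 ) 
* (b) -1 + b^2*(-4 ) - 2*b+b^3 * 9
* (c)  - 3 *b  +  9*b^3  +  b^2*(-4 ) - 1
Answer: c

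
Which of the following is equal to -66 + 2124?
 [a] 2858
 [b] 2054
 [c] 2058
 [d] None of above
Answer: c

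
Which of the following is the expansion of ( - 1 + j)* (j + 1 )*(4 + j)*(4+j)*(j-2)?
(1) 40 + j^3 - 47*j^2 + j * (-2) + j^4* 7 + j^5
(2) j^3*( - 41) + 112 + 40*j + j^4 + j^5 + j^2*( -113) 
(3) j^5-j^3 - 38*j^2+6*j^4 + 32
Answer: 3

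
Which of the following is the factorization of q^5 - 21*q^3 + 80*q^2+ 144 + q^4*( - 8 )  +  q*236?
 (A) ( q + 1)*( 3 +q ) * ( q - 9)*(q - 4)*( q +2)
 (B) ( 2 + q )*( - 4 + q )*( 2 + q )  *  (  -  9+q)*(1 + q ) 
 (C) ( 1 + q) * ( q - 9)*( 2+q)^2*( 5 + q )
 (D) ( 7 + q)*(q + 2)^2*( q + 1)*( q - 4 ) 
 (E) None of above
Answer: B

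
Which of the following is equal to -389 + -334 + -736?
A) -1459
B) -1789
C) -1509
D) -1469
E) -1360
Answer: A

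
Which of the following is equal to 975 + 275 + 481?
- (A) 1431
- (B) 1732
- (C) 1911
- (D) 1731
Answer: D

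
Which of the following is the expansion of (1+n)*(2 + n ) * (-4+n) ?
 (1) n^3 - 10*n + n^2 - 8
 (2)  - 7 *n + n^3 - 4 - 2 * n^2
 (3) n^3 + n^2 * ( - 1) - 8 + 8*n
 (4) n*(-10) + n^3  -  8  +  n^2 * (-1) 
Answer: 4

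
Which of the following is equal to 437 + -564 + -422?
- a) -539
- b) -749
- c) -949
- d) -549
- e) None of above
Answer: d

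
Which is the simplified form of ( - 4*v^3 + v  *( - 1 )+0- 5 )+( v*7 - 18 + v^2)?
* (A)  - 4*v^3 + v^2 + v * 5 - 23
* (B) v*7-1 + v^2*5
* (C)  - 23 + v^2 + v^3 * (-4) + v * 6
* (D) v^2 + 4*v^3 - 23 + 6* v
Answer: C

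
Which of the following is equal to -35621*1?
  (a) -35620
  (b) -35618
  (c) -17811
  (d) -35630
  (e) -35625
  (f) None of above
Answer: f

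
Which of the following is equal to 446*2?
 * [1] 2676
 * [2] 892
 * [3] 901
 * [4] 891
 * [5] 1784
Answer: 2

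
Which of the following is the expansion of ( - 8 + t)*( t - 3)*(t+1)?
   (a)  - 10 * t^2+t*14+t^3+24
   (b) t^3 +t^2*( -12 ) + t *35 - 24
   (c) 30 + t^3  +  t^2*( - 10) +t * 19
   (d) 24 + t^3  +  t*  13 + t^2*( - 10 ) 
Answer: d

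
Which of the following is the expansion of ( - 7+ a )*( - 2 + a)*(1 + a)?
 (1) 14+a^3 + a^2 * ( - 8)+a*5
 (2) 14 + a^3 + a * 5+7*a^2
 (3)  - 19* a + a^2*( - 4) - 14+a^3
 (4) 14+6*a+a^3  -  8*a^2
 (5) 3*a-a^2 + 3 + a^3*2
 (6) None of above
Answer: 1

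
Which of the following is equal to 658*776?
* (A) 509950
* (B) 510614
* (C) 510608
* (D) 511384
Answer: C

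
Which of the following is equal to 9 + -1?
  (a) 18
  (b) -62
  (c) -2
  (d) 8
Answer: d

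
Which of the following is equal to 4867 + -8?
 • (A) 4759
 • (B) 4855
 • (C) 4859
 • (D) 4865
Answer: C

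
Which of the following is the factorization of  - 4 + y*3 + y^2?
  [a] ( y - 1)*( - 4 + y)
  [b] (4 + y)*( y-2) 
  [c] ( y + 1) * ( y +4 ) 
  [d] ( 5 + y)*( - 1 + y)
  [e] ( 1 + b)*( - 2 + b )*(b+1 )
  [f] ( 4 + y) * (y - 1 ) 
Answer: f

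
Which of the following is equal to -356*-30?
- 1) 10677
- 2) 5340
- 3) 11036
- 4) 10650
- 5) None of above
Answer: 5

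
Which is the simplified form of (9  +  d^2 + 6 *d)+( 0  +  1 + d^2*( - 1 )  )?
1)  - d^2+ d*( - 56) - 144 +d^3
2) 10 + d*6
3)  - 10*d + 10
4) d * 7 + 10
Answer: 2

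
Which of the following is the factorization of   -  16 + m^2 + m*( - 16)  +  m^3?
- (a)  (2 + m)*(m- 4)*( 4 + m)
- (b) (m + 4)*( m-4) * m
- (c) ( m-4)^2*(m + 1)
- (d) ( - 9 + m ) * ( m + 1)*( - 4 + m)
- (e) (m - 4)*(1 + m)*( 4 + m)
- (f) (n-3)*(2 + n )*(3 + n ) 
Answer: e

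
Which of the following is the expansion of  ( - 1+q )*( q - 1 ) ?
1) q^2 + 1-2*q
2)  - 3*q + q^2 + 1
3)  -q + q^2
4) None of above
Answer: 1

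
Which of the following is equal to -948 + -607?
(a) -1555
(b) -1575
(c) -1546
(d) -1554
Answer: a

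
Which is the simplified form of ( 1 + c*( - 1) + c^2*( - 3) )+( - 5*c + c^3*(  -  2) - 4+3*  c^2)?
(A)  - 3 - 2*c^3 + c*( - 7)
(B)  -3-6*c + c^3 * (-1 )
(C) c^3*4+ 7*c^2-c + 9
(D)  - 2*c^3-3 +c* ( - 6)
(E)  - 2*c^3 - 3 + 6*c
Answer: D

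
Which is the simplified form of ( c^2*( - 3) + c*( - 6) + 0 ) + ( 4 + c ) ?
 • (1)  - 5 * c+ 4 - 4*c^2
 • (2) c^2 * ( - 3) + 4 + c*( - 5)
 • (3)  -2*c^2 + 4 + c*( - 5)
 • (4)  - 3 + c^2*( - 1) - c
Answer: 2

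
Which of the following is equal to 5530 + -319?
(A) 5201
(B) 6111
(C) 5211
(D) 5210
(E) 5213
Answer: C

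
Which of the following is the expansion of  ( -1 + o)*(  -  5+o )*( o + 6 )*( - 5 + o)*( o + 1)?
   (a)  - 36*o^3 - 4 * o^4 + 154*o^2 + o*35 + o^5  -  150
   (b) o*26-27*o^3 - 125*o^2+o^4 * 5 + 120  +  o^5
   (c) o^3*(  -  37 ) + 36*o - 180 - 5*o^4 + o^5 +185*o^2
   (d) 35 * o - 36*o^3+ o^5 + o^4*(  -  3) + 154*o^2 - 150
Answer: a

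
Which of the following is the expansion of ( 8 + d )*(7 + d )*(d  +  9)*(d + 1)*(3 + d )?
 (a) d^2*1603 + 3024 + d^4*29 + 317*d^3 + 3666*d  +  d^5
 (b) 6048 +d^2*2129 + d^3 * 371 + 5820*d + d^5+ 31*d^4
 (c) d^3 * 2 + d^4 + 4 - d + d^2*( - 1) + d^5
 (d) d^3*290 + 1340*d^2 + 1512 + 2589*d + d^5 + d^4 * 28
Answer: d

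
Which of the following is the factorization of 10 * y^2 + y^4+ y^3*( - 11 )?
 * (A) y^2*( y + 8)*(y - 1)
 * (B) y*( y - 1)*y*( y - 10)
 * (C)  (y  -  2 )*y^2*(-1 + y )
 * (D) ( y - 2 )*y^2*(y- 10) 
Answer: B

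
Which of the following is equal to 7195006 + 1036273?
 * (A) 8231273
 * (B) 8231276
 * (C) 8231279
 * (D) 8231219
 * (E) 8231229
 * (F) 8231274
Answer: C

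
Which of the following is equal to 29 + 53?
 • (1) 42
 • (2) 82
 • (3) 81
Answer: 2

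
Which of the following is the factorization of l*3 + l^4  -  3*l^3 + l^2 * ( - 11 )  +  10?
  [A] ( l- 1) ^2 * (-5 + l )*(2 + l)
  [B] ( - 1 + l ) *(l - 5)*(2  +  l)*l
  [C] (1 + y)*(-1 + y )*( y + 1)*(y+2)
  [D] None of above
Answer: D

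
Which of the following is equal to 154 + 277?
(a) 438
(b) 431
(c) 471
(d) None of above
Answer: b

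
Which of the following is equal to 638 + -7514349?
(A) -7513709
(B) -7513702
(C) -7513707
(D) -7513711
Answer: D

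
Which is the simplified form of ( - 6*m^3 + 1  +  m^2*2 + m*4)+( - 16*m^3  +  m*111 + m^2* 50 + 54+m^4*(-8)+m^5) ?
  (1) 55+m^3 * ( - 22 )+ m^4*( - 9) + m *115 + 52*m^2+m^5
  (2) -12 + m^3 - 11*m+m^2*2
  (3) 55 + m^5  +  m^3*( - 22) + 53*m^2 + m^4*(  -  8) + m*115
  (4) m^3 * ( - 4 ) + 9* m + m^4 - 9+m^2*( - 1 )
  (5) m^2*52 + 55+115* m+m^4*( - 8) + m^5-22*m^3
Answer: 5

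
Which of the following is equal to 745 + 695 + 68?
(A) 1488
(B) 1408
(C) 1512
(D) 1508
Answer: D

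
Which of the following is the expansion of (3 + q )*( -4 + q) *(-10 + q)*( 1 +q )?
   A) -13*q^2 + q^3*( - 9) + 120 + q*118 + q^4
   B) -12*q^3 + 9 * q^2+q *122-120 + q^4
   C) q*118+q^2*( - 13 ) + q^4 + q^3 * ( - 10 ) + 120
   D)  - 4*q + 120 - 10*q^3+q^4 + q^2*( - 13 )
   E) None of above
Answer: C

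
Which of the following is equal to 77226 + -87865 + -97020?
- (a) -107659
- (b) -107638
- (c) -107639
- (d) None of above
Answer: a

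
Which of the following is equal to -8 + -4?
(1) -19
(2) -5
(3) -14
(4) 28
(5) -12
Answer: 5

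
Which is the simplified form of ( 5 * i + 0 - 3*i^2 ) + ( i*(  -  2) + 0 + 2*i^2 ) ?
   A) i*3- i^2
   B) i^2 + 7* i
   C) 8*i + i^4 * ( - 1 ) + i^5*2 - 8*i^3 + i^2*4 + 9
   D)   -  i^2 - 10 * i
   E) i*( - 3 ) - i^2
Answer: A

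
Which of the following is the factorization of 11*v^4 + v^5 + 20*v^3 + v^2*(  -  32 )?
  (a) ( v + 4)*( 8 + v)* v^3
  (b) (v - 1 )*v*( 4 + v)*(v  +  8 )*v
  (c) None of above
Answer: b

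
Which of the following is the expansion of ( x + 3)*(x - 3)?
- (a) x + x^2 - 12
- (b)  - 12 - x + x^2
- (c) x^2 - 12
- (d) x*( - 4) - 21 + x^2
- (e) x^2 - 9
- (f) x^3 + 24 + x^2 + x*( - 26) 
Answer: e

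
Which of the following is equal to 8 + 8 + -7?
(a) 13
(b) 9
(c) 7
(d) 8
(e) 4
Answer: b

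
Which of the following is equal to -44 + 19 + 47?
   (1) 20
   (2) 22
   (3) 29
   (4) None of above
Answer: 2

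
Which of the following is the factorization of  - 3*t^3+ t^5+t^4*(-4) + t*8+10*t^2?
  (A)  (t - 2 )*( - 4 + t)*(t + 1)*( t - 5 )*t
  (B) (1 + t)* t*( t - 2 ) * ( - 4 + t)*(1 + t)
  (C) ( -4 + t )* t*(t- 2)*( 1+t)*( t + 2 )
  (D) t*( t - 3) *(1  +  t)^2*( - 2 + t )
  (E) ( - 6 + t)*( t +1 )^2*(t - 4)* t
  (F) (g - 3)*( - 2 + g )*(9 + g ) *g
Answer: B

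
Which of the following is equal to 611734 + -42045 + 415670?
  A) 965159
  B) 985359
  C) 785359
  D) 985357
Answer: B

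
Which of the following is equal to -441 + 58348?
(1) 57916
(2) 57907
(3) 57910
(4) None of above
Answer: 2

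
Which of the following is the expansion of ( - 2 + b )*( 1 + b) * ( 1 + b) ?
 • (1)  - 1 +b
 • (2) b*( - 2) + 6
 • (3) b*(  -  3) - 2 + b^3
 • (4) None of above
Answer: 3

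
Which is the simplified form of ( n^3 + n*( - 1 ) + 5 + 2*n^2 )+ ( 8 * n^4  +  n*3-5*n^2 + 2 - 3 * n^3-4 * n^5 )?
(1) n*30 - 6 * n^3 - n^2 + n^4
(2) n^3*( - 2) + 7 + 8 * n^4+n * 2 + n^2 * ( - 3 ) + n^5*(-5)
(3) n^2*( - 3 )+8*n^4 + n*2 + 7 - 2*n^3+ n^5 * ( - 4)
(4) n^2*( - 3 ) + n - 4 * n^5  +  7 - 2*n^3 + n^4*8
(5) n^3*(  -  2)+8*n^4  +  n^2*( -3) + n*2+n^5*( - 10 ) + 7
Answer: 3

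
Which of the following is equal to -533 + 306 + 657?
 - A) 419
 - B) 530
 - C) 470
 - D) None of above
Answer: D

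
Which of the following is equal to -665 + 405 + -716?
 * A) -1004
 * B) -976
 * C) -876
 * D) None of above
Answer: B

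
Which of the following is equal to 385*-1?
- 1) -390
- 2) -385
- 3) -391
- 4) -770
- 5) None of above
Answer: 2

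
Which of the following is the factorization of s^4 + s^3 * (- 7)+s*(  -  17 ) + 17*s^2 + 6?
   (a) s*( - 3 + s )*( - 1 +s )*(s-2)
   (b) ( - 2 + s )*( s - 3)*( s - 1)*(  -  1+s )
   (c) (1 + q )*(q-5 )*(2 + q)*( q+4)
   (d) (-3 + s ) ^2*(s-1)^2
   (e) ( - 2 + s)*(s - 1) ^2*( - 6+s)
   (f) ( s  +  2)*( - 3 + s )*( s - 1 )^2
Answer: b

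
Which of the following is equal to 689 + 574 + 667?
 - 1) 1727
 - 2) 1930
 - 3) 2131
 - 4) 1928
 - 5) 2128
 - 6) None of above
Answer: 2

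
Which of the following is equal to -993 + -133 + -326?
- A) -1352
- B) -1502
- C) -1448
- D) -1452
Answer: D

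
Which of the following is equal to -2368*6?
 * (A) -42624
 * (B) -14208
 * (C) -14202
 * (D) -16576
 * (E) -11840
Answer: B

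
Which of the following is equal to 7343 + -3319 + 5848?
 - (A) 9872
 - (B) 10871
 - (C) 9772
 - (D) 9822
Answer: A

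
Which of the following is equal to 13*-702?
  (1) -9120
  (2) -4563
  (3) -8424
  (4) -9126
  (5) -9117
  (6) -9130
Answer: 4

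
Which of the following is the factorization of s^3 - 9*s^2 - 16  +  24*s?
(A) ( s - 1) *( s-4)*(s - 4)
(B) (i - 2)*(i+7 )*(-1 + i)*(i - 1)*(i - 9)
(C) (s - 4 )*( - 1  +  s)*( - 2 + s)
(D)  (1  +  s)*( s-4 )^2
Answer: A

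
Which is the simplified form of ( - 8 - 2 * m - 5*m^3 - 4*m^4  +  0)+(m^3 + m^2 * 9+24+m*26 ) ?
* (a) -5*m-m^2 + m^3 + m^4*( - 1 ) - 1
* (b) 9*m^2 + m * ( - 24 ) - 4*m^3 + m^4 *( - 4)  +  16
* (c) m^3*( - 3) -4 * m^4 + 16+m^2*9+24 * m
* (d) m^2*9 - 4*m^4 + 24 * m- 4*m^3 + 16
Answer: d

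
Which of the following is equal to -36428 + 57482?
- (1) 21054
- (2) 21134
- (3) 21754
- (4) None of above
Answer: 1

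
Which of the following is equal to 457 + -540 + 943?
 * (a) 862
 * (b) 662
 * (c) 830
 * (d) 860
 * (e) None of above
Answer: d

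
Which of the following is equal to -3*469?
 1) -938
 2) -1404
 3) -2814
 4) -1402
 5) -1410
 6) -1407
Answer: 6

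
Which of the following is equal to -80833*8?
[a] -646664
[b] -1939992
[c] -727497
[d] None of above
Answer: a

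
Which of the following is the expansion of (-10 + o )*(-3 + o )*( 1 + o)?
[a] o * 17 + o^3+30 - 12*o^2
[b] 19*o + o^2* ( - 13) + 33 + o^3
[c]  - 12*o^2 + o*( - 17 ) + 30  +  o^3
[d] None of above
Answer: a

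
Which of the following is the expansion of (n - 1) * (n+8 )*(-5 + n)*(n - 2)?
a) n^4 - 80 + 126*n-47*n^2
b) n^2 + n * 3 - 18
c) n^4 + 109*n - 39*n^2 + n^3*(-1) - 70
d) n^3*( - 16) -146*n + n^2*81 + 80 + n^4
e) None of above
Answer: a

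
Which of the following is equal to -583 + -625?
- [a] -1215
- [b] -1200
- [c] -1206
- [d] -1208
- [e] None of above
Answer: d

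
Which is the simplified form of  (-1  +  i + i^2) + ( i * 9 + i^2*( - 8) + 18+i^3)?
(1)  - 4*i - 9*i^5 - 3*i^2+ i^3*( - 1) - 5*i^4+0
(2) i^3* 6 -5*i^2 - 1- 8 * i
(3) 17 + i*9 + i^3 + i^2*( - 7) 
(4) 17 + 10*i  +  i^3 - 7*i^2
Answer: 4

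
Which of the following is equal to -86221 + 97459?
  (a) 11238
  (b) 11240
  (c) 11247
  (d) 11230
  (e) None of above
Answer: a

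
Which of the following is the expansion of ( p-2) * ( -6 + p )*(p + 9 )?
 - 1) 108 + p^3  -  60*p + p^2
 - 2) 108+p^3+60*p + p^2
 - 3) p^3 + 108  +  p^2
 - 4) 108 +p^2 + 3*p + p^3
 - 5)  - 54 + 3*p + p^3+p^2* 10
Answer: 1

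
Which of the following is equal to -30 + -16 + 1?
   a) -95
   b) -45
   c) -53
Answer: b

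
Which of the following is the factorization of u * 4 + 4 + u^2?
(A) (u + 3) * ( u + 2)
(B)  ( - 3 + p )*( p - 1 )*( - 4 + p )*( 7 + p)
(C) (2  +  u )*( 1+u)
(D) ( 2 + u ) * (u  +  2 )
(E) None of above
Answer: D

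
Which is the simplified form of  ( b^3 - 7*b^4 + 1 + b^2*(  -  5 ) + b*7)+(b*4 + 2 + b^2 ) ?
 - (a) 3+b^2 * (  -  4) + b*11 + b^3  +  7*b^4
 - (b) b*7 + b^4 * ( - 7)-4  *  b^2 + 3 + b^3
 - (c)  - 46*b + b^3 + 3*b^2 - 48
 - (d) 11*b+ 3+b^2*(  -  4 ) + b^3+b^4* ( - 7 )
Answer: d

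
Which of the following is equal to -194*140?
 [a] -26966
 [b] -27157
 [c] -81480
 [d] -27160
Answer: d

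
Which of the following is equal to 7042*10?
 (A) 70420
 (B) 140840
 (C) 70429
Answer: A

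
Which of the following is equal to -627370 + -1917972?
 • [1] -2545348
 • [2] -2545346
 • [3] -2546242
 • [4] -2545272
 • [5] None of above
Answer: 5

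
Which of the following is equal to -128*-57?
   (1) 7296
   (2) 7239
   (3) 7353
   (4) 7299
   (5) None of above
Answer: 1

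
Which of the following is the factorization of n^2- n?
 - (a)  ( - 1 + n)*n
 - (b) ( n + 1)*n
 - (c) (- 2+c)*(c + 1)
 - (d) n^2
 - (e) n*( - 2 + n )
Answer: a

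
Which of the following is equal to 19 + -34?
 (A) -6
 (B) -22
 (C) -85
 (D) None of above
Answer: D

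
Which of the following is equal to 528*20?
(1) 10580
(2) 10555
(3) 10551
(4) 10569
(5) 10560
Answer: 5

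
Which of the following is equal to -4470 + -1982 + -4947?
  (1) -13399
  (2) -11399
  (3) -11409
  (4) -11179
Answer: 2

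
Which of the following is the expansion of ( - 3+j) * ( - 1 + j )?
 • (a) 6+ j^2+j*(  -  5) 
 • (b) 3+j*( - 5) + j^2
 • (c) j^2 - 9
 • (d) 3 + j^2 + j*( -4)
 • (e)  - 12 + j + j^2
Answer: d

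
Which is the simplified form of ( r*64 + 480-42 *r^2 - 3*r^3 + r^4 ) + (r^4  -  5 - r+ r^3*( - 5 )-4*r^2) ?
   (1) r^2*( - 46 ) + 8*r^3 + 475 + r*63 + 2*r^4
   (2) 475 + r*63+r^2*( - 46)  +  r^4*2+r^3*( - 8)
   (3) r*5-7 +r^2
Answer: 2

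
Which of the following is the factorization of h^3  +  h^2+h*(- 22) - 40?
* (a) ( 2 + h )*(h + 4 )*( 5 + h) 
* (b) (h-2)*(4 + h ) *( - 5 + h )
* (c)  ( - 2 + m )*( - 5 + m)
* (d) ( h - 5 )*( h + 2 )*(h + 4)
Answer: d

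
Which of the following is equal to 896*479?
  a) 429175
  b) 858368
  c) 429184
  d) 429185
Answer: c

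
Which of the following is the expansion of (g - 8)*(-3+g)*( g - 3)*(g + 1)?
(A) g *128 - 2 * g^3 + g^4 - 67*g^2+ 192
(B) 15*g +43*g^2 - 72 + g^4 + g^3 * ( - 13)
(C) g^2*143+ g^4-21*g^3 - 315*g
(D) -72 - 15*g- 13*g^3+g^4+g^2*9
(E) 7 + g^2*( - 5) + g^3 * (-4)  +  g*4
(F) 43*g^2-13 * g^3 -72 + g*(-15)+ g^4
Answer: F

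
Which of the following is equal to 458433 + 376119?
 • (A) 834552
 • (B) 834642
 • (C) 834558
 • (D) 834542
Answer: A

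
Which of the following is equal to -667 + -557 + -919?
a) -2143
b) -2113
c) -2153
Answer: a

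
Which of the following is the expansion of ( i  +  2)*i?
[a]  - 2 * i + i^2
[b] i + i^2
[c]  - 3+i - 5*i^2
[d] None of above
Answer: d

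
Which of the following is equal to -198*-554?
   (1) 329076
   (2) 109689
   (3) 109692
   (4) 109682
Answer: 3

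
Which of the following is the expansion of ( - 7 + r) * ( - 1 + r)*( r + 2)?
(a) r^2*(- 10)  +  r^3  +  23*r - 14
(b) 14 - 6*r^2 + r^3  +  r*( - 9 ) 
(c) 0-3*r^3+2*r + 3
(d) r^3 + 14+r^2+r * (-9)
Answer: b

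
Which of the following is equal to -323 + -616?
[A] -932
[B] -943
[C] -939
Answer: C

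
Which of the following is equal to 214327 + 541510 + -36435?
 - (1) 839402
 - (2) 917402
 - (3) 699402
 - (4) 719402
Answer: 4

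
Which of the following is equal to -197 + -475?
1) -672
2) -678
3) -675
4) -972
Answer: 1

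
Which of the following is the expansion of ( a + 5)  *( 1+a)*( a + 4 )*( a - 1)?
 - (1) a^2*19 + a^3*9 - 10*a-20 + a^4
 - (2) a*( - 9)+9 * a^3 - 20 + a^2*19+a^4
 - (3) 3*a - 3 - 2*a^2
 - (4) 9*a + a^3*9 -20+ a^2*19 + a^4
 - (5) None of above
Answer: 2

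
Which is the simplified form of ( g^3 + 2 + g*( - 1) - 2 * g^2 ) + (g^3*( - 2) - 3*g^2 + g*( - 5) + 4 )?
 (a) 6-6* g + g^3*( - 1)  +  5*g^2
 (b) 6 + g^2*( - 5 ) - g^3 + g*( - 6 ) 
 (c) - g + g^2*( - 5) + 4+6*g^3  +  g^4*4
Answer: b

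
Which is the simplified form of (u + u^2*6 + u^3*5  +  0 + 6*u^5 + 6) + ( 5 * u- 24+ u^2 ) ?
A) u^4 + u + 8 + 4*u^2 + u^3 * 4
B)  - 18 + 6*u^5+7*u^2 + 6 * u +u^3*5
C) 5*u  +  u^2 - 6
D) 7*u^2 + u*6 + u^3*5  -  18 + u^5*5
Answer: B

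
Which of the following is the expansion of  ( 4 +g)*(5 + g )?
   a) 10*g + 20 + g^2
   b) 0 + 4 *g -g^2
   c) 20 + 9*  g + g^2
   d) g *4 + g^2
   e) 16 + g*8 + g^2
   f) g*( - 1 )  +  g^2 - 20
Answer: c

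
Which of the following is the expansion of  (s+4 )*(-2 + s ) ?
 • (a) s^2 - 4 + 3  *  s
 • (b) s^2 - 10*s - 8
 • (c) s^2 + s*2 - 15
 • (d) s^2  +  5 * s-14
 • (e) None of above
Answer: e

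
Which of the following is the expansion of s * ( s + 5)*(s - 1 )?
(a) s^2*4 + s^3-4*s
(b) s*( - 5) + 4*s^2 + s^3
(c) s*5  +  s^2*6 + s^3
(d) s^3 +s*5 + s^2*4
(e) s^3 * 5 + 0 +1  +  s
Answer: b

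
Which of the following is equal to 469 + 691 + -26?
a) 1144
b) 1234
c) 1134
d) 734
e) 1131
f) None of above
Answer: c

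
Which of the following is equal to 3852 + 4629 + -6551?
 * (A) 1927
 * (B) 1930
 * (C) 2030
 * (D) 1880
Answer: B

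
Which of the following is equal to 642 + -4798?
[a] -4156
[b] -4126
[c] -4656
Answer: a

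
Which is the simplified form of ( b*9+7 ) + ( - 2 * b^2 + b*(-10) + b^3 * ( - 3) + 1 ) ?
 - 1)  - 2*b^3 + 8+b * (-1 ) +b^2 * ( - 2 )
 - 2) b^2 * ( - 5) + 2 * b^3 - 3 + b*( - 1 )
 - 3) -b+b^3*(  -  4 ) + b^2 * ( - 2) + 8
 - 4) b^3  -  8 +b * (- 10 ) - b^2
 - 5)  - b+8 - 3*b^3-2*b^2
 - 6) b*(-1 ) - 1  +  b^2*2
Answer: 5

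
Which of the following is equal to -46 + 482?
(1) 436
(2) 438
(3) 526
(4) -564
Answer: 1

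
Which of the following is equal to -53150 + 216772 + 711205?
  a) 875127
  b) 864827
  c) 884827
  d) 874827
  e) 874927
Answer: d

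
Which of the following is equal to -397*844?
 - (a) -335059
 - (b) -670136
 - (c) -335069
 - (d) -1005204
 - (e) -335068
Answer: e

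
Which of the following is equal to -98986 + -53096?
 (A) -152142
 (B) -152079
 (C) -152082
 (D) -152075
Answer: C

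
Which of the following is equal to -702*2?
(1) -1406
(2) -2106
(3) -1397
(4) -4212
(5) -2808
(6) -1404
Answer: 6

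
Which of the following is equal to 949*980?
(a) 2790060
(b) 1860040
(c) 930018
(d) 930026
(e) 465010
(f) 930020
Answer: f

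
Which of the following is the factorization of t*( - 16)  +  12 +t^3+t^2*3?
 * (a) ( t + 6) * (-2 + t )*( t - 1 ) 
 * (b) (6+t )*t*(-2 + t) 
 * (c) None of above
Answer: a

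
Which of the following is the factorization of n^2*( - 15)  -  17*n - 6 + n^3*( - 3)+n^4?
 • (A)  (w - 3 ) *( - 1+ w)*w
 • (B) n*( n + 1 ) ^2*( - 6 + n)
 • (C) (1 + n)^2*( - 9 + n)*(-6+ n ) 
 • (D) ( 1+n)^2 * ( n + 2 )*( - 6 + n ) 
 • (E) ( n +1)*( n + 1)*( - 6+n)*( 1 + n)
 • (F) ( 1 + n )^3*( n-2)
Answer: E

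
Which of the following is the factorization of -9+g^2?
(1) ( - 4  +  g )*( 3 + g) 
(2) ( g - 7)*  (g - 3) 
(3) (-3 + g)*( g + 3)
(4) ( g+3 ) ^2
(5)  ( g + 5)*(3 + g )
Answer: 3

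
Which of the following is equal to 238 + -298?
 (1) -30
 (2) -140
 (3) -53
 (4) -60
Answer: 4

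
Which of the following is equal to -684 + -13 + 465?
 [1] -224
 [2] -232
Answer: 2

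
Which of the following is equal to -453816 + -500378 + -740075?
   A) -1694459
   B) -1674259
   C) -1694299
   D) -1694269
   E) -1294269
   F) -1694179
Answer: D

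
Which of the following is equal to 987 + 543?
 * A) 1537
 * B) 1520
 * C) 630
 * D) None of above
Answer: D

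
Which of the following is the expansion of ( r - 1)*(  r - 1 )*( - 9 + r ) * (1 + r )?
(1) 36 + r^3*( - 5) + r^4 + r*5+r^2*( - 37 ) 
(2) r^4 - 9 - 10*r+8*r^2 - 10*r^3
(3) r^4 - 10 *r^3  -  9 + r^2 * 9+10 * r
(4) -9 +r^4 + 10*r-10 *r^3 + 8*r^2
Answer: 4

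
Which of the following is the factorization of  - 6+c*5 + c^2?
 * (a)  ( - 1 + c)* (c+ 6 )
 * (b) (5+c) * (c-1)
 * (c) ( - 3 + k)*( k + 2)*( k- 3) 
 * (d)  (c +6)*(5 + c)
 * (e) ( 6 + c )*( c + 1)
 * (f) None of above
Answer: a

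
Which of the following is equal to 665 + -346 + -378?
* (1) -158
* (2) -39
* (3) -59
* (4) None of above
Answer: 3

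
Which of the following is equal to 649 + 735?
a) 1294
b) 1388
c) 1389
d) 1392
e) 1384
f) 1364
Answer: e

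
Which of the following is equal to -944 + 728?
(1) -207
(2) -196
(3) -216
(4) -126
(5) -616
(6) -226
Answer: 3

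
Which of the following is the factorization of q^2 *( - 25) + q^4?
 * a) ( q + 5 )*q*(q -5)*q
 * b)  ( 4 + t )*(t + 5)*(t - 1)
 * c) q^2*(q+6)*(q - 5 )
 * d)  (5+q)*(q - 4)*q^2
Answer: a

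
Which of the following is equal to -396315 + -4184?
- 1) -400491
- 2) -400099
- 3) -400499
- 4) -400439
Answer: 3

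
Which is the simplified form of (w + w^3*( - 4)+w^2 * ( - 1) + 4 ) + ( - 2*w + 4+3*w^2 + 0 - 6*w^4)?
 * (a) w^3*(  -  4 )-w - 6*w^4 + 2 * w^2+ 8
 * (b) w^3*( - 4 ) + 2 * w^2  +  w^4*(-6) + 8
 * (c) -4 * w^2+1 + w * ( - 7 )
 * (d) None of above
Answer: a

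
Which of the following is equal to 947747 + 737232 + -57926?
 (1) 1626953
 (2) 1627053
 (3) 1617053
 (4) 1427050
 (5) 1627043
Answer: 2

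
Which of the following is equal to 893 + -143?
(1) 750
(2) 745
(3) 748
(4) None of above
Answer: 1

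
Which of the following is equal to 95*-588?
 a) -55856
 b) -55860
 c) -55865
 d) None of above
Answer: b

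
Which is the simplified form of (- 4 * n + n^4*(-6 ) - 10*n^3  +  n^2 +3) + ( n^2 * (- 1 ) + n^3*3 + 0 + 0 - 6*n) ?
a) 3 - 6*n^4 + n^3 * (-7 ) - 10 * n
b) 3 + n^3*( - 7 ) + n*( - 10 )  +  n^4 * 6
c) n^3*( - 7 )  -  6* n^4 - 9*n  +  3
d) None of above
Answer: a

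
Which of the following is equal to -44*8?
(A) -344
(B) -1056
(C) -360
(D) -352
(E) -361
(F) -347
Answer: D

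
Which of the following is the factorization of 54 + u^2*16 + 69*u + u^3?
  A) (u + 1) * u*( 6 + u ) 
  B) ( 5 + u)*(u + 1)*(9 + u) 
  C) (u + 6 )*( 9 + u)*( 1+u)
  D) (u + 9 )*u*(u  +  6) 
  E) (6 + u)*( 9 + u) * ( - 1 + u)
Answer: C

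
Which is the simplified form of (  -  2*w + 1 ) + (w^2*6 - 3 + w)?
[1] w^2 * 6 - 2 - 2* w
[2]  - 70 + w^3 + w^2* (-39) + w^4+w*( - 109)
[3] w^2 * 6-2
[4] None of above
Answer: 4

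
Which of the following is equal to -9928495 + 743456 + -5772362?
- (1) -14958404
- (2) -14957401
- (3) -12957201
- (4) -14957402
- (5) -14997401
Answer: 2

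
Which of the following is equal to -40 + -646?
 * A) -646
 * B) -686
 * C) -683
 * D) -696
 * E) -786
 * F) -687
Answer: B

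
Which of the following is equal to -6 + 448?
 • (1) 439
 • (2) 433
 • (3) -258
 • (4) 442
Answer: 4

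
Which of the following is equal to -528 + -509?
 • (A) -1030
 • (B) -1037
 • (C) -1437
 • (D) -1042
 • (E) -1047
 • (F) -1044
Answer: B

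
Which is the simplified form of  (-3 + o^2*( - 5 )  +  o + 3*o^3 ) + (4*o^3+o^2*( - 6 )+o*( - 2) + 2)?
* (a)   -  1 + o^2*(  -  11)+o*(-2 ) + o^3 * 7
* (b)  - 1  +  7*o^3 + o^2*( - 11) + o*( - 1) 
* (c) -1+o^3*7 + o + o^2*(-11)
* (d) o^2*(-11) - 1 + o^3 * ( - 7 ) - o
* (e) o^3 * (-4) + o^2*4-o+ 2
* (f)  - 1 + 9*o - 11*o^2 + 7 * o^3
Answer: b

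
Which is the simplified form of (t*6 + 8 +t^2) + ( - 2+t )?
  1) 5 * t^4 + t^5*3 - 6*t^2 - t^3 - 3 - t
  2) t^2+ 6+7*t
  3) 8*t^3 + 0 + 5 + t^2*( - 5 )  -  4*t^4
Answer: 2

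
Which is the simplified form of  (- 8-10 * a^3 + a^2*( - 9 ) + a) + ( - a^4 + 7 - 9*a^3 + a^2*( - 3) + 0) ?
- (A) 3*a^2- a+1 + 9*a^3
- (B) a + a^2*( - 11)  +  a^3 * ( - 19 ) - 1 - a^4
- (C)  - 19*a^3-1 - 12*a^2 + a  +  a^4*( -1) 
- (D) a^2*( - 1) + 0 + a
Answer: C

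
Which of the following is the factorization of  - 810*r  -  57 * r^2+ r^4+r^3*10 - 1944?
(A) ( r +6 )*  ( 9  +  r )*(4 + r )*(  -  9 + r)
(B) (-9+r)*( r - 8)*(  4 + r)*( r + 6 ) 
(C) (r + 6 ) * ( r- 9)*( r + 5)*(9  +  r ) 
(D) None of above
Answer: A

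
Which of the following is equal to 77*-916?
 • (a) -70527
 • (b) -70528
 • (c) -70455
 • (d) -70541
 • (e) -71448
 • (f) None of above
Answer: f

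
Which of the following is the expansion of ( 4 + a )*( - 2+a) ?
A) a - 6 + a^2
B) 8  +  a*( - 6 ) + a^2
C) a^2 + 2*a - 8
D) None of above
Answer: C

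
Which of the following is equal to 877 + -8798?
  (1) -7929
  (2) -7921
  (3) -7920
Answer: 2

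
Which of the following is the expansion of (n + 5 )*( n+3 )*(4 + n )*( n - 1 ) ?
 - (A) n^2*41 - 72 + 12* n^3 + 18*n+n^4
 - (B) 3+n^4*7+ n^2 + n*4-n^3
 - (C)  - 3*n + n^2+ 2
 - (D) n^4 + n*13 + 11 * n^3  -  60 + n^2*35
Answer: D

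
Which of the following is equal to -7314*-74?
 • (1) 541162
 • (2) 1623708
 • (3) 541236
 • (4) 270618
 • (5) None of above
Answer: 3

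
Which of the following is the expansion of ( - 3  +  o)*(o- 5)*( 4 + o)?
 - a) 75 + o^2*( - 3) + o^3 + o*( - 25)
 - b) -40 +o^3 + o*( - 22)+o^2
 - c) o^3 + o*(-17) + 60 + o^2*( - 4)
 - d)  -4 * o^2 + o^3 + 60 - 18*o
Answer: c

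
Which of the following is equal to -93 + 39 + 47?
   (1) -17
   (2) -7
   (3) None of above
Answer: 2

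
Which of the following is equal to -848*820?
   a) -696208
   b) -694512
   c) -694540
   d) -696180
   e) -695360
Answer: e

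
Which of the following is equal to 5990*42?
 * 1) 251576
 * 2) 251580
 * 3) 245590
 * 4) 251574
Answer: 2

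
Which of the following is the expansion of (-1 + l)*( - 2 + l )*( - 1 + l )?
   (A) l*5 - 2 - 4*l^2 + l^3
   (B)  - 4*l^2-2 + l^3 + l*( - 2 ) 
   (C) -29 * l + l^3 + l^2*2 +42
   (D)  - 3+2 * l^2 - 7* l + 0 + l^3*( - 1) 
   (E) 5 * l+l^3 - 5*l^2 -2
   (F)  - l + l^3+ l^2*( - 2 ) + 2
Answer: A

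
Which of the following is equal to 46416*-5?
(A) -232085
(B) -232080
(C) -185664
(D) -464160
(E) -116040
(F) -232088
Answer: B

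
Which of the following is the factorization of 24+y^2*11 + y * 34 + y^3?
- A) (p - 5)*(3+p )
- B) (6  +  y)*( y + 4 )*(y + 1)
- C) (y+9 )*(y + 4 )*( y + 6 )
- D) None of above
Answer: B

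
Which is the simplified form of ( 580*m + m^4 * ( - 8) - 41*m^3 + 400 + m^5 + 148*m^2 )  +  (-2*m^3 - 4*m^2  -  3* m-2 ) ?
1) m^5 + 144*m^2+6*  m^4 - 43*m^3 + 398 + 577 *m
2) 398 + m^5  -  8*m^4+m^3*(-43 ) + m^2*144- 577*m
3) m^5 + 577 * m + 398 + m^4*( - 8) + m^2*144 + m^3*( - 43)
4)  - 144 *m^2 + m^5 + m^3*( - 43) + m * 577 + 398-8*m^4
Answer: 3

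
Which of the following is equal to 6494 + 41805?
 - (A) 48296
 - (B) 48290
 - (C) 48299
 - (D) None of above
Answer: C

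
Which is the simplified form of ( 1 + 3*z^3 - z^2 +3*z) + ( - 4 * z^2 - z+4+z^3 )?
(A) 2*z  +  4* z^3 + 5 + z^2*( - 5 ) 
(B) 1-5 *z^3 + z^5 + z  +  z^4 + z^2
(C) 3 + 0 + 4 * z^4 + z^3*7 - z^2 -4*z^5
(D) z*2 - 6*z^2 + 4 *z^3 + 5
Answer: A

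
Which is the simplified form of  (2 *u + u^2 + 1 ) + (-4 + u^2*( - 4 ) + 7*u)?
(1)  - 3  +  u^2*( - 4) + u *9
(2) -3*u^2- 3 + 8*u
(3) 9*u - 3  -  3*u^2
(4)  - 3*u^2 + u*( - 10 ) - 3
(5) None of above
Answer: 3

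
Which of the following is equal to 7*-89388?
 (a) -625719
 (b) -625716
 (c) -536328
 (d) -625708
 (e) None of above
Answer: b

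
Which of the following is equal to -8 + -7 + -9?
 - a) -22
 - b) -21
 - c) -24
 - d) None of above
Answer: c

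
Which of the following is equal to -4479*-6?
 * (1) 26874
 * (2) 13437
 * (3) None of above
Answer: 1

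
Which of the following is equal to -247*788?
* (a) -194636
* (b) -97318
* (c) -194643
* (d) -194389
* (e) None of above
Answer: a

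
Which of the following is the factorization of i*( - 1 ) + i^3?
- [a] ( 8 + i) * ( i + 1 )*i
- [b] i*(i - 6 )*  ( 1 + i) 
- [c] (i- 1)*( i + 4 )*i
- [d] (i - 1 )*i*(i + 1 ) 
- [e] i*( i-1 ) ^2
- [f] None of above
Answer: d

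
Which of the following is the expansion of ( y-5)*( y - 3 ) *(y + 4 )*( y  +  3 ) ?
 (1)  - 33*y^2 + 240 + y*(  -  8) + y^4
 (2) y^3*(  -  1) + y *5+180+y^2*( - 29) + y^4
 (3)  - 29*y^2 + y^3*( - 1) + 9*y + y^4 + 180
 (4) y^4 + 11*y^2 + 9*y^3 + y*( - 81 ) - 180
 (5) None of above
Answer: 3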